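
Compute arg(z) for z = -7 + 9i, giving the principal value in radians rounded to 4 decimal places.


Step 1: z = -7 + 9i
Step 2: arg(z) = atan2(9, -7)
Step 3: arg(z) = 2.2318

2.2318


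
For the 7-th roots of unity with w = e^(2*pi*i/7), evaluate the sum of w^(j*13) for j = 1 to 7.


Step 1: The sum sum_{j=1}^{n} w^(k*j) equals n if n | k, else 0.
Step 2: Here n = 7, k = 13
Step 3: Does n divide k? 7 | 13 -> False
Step 4: Sum = 0

0


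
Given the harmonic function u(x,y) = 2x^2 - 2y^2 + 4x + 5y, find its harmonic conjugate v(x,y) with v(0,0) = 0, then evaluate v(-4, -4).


Step 1: v_x = -u_y = 4y - 5
Step 2: v_y = u_x = 4x + 4
Step 3: v = 4xy - 5x + 4y + C
Step 4: v(0,0) = 0 => C = 0
Step 5: v(-4, -4) = 68

68


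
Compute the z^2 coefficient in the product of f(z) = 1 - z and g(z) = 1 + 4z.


Step 1: z^2 term in f*g comes from: (1)*(0) + (-z)*(4z) + (0)*(1)
Step 2: = 0 - 4 + 0
Step 3: = -4

-4


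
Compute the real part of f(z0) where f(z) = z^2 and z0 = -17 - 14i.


Step 1: z0 = -17 - 14i
Step 2: z0^2 = (-17)^2 - (-14)^2 + 476i
Step 3: real part = 289 - 196 = 93

93


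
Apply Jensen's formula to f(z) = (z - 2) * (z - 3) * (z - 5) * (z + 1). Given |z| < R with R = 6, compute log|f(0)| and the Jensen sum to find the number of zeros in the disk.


Jensen's formula: (1/2pi)*integral log|f(Re^it)|dt = log|f(0)| + sum_{|a_k|<R} log(R/|a_k|)
Step 1: f(0) = (-2) * (-3) * (-5) * 1 = -30
Step 2: log|f(0)| = log|2| + log|3| + log|5| + log|-1| = 3.4012
Step 3: Zeros inside |z| < 6: 2, 3, 5, -1
Step 4: Jensen sum = log(6/2) + log(6/3) + log(6/5) + log(6/1) = 3.7658
Step 5: n(R) = number of terms in the Jensen sum = count of zeros inside |z| < 6 = 4

4


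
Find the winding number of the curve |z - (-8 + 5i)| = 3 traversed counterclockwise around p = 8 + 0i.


Step 1: Center c = (-8, 5), radius = 3
Step 2: |p - c|^2 = 16^2 + (-5)^2 = 281
Step 3: r^2 = 9
Step 4: |p-c| > r so winding number = 0

0


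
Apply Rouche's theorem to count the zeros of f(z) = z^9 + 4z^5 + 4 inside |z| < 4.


Step 1: On |z| = 4 the three terms have sizes |z^9| = 4^9 = 262144, |4z^5| = 4*4^5 = 4096, |4| = 4
Step 2: The dominant term is g(z) = z^9; let h(z) = 4z^5 + 4 so f = g + h
Step 3: On |z| = 4: |g| = 262144 and |h| <= 4096 + 4 = 4100
Step 4: Since 262144 > 4100, |h| < |g| on |z| = 4, so by Rouche f has the same number of zeros as g inside |z| < 4
Step 5: g(z) = z^9 has 9 zeros (all at the origin) inside |z| < 4. Answer = 9

9


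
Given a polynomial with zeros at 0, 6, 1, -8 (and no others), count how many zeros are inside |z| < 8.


Step 1: Check each root:
  z = 0: |0| = 0 < 8
  z = 6: |6| = 6 < 8
  z = 1: |1| = 1 < 8
  z = -8: |-8| = 8 >= 8
Step 2: Count = 3

3


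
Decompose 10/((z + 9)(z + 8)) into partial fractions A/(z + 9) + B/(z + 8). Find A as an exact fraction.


Step 1: Multiply both sides by (z + 9) and set z = -9
Step 2: A = 10 / (-9 + 8)
Step 3: A = 10 / (-1)
Step 4: A = -10

-10


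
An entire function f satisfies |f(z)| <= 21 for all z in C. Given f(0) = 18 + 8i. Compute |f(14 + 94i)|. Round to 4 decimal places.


Step 1: By Liouville's theorem, a bounded entire function is constant.
Step 2: f(z) = f(0) = 18 + 8i for all z.
Step 3: |f(w)| = |18 + 8i| = sqrt(324 + 64)
Step 4: = 19.6977

19.6977


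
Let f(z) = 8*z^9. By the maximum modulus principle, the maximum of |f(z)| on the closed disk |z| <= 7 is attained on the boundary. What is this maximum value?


Step 1: On |z| = 7, |f(z)| = 8 * |z|^9 = 8 * 7^9
Step 2: By maximum modulus principle, maximum is on boundary.
Step 3: Maximum = 8 * 40353607 = 322828856

322828856


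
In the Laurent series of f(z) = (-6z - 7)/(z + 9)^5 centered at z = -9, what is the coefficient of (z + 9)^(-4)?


Step 1: Write the numerator in powers of (z + 9): -6z - 7 = -6(z + 9) + (-6*(-9) - 7) = -6(z + 9) + 47
Step 2: Divide by (z + 9)^5: f(z) = 47(z + 9)^(-5) - 6(z + 9)^(-4)
Step 3: This finite sum is the Laurent series of f about z = -9.
Step 4: Coefficient of (z + 9)^(-4) = coefficient of (z + 9) in the re-centred numerator = -6

-6


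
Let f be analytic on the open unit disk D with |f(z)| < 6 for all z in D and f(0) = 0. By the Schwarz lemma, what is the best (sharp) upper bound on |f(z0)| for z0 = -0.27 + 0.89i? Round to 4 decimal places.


Step 1: g = f/6 maps D -> D with g(0) = 0, so by the Schwarz lemma |g(z)| <= |z|, i.e. |f(z)| <= 6|z|; this is sharp (f(z) = 6z).
Step 2: |z0|^2 = (-0.27)^2 + 0.89^2 = 0.865
Step 3: |z0| = sqrt(0.865) = 0.930054
Step 4: Best bound = 6 * |z0| = 6 * 0.930054 = 5.5803

5.5803


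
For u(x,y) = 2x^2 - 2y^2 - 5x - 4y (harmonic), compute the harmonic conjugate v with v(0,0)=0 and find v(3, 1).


Step 1: v_x = -u_y = 4y + 4
Step 2: v_y = u_x = 4x - 5
Step 3: v = 4xy + 4x - 5y + C
Step 4: v(0,0) = 0 => C = 0
Step 5: v(3, 1) = 19

19


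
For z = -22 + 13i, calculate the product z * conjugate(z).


Step 1: conj(z) = -22 - 13i
Step 2: z * conj(z) = (-22)^2 + 13^2
Step 3: = 484 + 169 = 653

653


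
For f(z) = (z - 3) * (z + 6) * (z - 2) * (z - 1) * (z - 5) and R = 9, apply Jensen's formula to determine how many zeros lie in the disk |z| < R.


Jensen's formula: (1/2pi)*integral log|f(Re^it)|dt = log|f(0)| + sum_{|a_k|<R} log(R/|a_k|)
Step 1: f(0) = (-3) * 6 * (-2) * (-1) * (-5) = 180
Step 2: log|f(0)| = log|3| + log|-6| + log|2| + log|1| + log|5| = 5.193
Step 3: Zeros inside |z| < 9: 3, -6, 2, 1, 5
Step 4: Jensen sum = log(9/3) + log(9/6) + log(9/2) + log(9/1) + log(9/5) = 5.7932
Step 5: n(R) = number of terms in the Jensen sum = count of zeros inside |z| < 9 = 5

5


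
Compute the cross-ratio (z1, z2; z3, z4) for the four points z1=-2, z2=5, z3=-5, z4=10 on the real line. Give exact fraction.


Step 1: (z1-z3)(z2-z4) = 3 * (-5) = -15
Step 2: (z1-z4)(z2-z3) = (-12) * 10 = -120
Step 3: Cross-ratio = 15/120 = 1/8

1/8


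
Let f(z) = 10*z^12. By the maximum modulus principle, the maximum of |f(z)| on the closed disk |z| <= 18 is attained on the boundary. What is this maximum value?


Step 1: On |z| = 18, |f(z)| = 10 * |z|^12 = 10 * 18^12
Step 2: By maximum modulus principle, maximum is on boundary.
Step 3: Maximum = 10 * 1156831381426176 = 11568313814261760

11568313814261760


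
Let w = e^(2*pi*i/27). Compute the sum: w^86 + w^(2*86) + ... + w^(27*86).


Step 1: The sum sum_{j=1}^{n} w^(k*j) equals n if n | k, else 0.
Step 2: Here n = 27, k = 86
Step 3: Does n divide k? 27 | 86 -> False
Step 4: Sum = 0

0


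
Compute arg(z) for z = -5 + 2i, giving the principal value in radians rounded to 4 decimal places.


Step 1: z = -5 + 2i
Step 2: arg(z) = atan2(2, -5)
Step 3: arg(z) = 2.7611

2.7611


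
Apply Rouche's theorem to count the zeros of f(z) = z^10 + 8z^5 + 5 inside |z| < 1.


Step 1: On |z| = 1 the three terms have sizes |z^10| = 1^10 = 1, |8z^5| = 8*1^5 = 8, |5| = 5
Step 2: The dominant term is g(z) = 8z^5; let h(z) = z^10 + 5 so f = g + h
Step 3: On |z| = 1: |g| = 8 and |h| <= 1 + 5 = 6
Step 4: Since 8 > 6, |h| < |g| on |z| = 1, so by Rouche f has the same number of zeros as g inside |z| < 1
Step 5: g(z) = 8z^5 has 5 zeros (at the origin, multiplicity 5) inside |z| < 1. Answer = 5

5


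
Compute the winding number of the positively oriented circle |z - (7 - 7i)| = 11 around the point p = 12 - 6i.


Step 1: Center c = (7, -7), radius = 11
Step 2: |p - c|^2 = 5^2 + 1^2 = 26
Step 3: r^2 = 121
Step 4: |p-c| < r so winding number = 1

1


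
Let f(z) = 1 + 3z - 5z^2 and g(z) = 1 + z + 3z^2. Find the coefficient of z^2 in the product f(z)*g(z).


Step 1: z^2 term in f*g comes from: (1)*(3z^2) + (3z)*(z) + (-5z^2)*(1)
Step 2: = 3 + 3 - 5
Step 3: = 1

1


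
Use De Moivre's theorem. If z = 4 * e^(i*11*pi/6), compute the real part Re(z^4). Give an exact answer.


Step 1: By De Moivre's theorem, z^4 = 4^4 * e^(i*4*11*pi/6) = 256 * (cos(22*pi/3) + i*sin(22*pi/3))
Step 2: |z|^4 = 4^4 = 256
Step 3: Reduce the angle mod 2*pi: 22*pi/3 - 6*pi = 4*pi/3
Step 4: cos(4*pi/3) = -1/2
Step 5: Re(z^4) = 256 * (-1/2) = -128

-128


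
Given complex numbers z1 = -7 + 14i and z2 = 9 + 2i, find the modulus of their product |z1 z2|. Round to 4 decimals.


Step 1: |z1| = sqrt((-7)^2 + 14^2) = sqrt(245)
Step 2: |z2| = sqrt(9^2 + 2^2) = sqrt(85)
Step 3: |z1*z2| = |z1|*|z2| = sqrt(245) * sqrt(85) = sqrt(245 * 85) = sqrt(20825)
Step 4: = 144.3087

144.3087


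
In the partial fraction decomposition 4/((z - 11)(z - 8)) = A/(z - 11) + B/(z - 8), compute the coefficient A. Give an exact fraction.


Step 1: Multiply both sides by (z - 11) and set z = 11
Step 2: A = 4 / (11 - 8)
Step 3: A = 4 / 3
Step 4: A = 4/3

4/3


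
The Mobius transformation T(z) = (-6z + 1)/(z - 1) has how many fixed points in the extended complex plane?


Step 1: Fixed points satisfy T(z) = z
Step 2: z^2 + 5z - 1 = 0
Step 3: Discriminant = 5^2 - 4*1*(-1) = 29
Step 4: Number of fixed points = 2

2


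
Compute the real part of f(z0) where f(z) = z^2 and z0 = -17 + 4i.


Step 1: z0 = -17 + 4i
Step 2: z0^2 = (-17)^2 - 4^2 - 136i
Step 3: real part = 289 - 16 = 273

273


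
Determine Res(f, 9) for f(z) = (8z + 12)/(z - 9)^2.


Step 1: Pole of order 2 at z = 9
Step 2: Res = lim d/dz [(z - 9)^2 * f(z)] as z -> 9
Step 3: (z - 9)^2 * f(z) = 8z + 12
Step 4: d/dz[8z + 12] = 8

8


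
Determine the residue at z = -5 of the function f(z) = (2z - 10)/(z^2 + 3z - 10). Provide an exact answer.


Step 1: Q(z) = z^2 + 3z - 10 = (z + 5)(z - 2)
Step 2: Q'(z) = 2z + 3
Step 3: Q'(-5) = -7, P(-5) = -20
Step 4: Res = P(-5)/Q'(-5) = -20/(-7) = 20/7

20/7


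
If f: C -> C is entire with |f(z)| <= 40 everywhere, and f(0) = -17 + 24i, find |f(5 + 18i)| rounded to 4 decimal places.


Step 1: By Liouville's theorem, a bounded entire function is constant.
Step 2: f(z) = f(0) = -17 + 24i for all z.
Step 3: |f(w)| = |-17 + 24i| = sqrt(289 + 576)
Step 4: = 29.4109

29.4109


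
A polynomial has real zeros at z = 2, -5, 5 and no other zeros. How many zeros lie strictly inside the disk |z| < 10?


Step 1: Check each root:
  z = 2: |2| = 2 < 10
  z = -5: |-5| = 5 < 10
  z = 5: |5| = 5 < 10
Step 2: Count = 3

3


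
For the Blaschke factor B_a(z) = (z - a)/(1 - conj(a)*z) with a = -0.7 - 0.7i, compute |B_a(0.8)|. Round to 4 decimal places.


Step 1: Numerator z0 - a = 0.8 - (-0.7 - 0.7i) = 1.5 + 0.7i
Step 2: Denominator 1 - conj(a)*z0 = 1 - (-0.7 + 0.7i)*0.8 = 1.56 - 0.56i
Step 3: |z0 - a|^2 = 1.5^2 + 0.7^2 = 2.74; |1 - conj(a)*z0|^2 = 1.56^2 + (-0.56)^2 = 2.7472
Step 4: |B_a(0.8)| = sqrt(2.74 / 2.7472) = sqrt(0.997379)
Step 5: = 0.9987

0.9987


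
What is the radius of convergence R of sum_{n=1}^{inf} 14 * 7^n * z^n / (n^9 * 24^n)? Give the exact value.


Step 1: General term a_n = 14 * 7^n / (n^9 * 24^n)
Step 2: By the root test, |a_n|^(1/n) = 14^(1/n) * 7 / (n^(9/n) * 24) -> 7/24 as n -> infinity (since 14^(1/n) -> 1 and n^(9/n) -> 1)
Step 3: R = 1/lim|a_n|^(1/n) = 24/7

24/7


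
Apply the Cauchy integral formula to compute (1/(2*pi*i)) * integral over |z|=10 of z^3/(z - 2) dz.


Step 1: f(z) = z^3, a = 2 is inside |z| = 10
Step 2: By Cauchy integral formula: (1/(2pi*i)) * integral = f(a)
Step 3: f(2) = 2^3 = 8

8


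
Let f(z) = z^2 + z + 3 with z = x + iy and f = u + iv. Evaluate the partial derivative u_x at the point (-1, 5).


Step 1: f(z) = (x+iy)^2 + (x+iy) + 3
Step 2: u = (x^2 - y^2) + x + 3
Step 3: u_x = 2x + 1
Step 4: At (-1, 5): u_x = -2 + 1 = -1

-1


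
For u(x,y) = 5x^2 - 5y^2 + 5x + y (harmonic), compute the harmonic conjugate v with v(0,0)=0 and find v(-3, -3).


Step 1: v_x = -u_y = 10y - 1
Step 2: v_y = u_x = 10x + 5
Step 3: v = 10xy - x + 5y + C
Step 4: v(0,0) = 0 => C = 0
Step 5: v(-3, -3) = 78

78


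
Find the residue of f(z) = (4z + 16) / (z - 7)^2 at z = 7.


Step 1: Pole of order 2 at z = 7
Step 2: Res = lim d/dz [(z - 7)^2 * f(z)] as z -> 7
Step 3: (z - 7)^2 * f(z) = 4z + 16
Step 4: d/dz[4z + 16] = 4

4


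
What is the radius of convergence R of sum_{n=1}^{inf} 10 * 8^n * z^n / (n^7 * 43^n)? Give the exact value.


Step 1: General term a_n = 10 * 8^n / (n^7 * 43^n)
Step 2: By the root test, |a_n|^(1/n) = 10^(1/n) * 8 / (n^(7/n) * 43) -> 8/43 as n -> infinity (since 10^(1/n) -> 1 and n^(7/n) -> 1)
Step 3: R = 1/lim|a_n|^(1/n) = 43/8

43/8


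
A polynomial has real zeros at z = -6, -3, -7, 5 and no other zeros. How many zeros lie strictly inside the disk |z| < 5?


Step 1: Check each root:
  z = -6: |-6| = 6 >= 5
  z = -3: |-3| = 3 < 5
  z = -7: |-7| = 7 >= 5
  z = 5: |5| = 5 >= 5
Step 2: Count = 1

1


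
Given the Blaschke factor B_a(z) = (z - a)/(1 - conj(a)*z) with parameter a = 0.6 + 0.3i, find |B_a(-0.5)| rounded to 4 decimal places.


Step 1: Numerator z0 - a = -0.5 - (0.6 + 0.3i) = -1.1 - 0.3i
Step 2: Denominator 1 - conj(a)*z0 = 1 - (0.6 - 0.3i)*(-0.5) = 1.3 - 0.15i
Step 3: |z0 - a|^2 = (-1.1)^2 + (-0.3)^2 = 1.3; |1 - conj(a)*z0|^2 = 1.3^2 + (-0.15)^2 = 1.7125
Step 4: |B_a(-0.5)| = sqrt(1.3 / 1.7125) = sqrt(0.759124)
Step 5: = 0.8713

0.8713


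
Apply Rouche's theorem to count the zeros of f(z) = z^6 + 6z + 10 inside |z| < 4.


Step 1: On |z| = 4 the three terms have sizes |z^6| = 4^6 = 4096, |6z| = 6*4 = 24, |10| = 10
Step 2: The dominant term is g(z) = z^6; let h(z) = 6z + 10 so f = g + h
Step 3: On |z| = 4: |g| = 4096 and |h| <= 24 + 10 = 34
Step 4: Since 4096 > 34, |h| < |g| on |z| = 4, so by Rouche f has the same number of zeros as g inside |z| < 4
Step 5: g(z) = z^6 has 6 zeros (all at the origin) inside |z| < 4. Answer = 6

6


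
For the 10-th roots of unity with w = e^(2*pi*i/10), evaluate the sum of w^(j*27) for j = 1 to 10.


Step 1: The sum sum_{j=1}^{n} w^(k*j) equals n if n | k, else 0.
Step 2: Here n = 10, k = 27
Step 3: Does n divide k? 10 | 27 -> False
Step 4: Sum = 0

0


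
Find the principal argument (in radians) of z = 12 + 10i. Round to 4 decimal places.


Step 1: z = 12 + 10i
Step 2: arg(z) = atan2(10, 12)
Step 3: arg(z) = 0.6947

0.6947


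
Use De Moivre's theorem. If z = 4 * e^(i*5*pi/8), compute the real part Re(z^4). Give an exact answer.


Step 1: By De Moivre's theorem, z^4 = 4^4 * e^(i*4*5*pi/8) = 256 * (cos(5*pi/2) + i*sin(5*pi/2))
Step 2: |z|^4 = 4^4 = 256
Step 3: Reduce the angle mod 2*pi: 5*pi/2 - 2*pi = pi/2
Step 4: cos(pi/2) = 0
Step 5: Re(z^4) = 256 * 0 = 0

0


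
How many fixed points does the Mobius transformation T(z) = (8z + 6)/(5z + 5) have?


Step 1: Fixed points satisfy T(z) = z
Step 2: 5z^2 - 3z - 6 = 0
Step 3: Discriminant = (-3)^2 - 4*5*(-6) = 129
Step 4: Number of fixed points = 2

2


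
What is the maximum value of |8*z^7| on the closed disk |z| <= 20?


Step 1: On |z| = 20, |f(z)| = 8 * |z|^7 = 8 * 20^7
Step 2: By maximum modulus principle, maximum is on boundary.
Step 3: Maximum = 8 * 1280000000 = 10240000000

10240000000


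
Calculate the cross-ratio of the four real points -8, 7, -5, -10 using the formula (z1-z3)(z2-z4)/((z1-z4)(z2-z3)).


Step 1: (z1-z3)(z2-z4) = (-3) * 17 = -51
Step 2: (z1-z4)(z2-z3) = 2 * 12 = 24
Step 3: Cross-ratio = -51/24 = -17/8

-17/8


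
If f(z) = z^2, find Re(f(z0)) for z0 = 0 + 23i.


Step 1: z0 = 0 + 23i
Step 2: z0^2 = 0^2 - 23^2 + 0i
Step 3: real part = 0 - 529 = -529

-529


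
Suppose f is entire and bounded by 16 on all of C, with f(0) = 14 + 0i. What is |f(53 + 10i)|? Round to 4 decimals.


Step 1: By Liouville's theorem, a bounded entire function is constant.
Step 2: f(z) = f(0) = 14 + 0i for all z.
Step 3: |f(w)| = |14 + 0i| = sqrt(196 + 0)
Step 4: = 14.0

14.0


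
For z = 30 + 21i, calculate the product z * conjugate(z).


Step 1: conj(z) = 30 - 21i
Step 2: z * conj(z) = 30^2 + 21^2
Step 3: = 900 + 441 = 1341

1341


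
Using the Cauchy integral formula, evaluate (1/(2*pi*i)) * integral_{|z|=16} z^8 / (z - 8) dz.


Step 1: f(z) = z^8, a = 8 is inside |z| = 16
Step 2: By Cauchy integral formula: (1/(2pi*i)) * integral = f(a)
Step 3: f(8) = 8^8 = 16777216

16777216


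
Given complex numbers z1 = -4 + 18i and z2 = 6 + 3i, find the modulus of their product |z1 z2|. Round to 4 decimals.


Step 1: |z1| = sqrt((-4)^2 + 18^2) = sqrt(340)
Step 2: |z2| = sqrt(6^2 + 3^2) = sqrt(45)
Step 3: |z1*z2| = |z1|*|z2| = sqrt(340) * sqrt(45) = sqrt(340 * 45) = sqrt(15300)
Step 4: = 123.6932

123.6932


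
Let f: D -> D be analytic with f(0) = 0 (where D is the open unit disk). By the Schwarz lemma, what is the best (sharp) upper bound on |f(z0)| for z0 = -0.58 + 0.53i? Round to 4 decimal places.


Step 1: Schwarz lemma: if f: D -> D is analytic with f(0) = 0, then |f(z)| <= |z| for all z in D, and this is sharp (f(z) = z).
Step 2: |z0|^2 = (-0.58)^2 + 0.53^2 = 0.6173
Step 3: |z0| = sqrt(0.6173) = 0.785684
Step 4: Best bound = |z0| = 0.7857

0.7857


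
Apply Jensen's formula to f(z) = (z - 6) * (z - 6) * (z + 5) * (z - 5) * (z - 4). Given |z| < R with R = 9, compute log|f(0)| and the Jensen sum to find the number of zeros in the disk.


Jensen's formula: (1/2pi)*integral log|f(Re^it)|dt = log|f(0)| + sum_{|a_k|<R} log(R/|a_k|)
Step 1: f(0) = (-6) * (-6) * 5 * (-5) * (-4) = 3600
Step 2: log|f(0)| = log|6| + log|6| + log|-5| + log|5| + log|4| = 8.1887
Step 3: Zeros inside |z| < 9: 6, 6, -5, 5, 4
Step 4: Jensen sum = log(9/6) + log(9/6) + log(9/5) + log(9/5) + log(9/4) = 2.7974
Step 5: n(R) = number of terms in the Jensen sum = count of zeros inside |z| < 9 = 5

5


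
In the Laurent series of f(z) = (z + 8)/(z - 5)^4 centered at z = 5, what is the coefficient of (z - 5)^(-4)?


Step 1: Write the numerator in powers of (z - 5): z + 8 = (z - 5) + (1*5 + 8) = (z - 5) + 13
Step 2: Divide by (z - 5)^4: f(z) = 13(z - 5)^(-4) + (z - 5)^(-3)
Step 3: This finite sum is the Laurent series of f about z = 5.
Step 4: Coefficient of (z - 5)^(-4) = 1*5 + 8 = 13

13


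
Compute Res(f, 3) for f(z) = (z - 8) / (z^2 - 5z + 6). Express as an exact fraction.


Step 1: Q(z) = z^2 - 5z + 6 = (z - 3)(z - 2)
Step 2: Q'(z) = 2z - 5
Step 3: Q'(3) = 1, P(3) = -5
Step 4: Res = P(3)/Q'(3) = -5/1 = -5

-5


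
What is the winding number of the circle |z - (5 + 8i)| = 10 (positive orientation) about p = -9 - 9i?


Step 1: Center c = (5, 8), radius = 10
Step 2: |p - c|^2 = (-14)^2 + (-17)^2 = 485
Step 3: r^2 = 100
Step 4: |p-c| > r so winding number = 0

0


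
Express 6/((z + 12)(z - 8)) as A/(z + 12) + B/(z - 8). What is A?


Step 1: Multiply both sides by (z + 12) and set z = -12
Step 2: A = 6 / (-12 - 8)
Step 3: A = 6 / (-20)
Step 4: A = -3/10

-3/10


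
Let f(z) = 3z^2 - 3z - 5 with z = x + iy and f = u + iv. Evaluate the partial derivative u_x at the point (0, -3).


Step 1: f(z) = 3(x+iy)^2 - 3(x+iy) - 5
Step 2: u = 3(x^2 - y^2) - 3x - 5
Step 3: u_x = 6x - 3
Step 4: At (0, -3): u_x = 0 - 3 = -3

-3


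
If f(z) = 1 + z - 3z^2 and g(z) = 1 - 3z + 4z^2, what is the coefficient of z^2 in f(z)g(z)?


Step 1: z^2 term in f*g comes from: (1)*(4z^2) + (z)*(-3z) + (-3z^2)*(1)
Step 2: = 4 - 3 - 3
Step 3: = -2

-2


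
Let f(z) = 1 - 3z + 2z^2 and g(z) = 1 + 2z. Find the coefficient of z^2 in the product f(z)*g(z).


Step 1: z^2 term in f*g comes from: (1)*(0) + (-3z)*(2z) + (2z^2)*(1)
Step 2: = 0 - 6 + 2
Step 3: = -4

-4


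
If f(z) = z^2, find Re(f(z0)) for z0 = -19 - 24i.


Step 1: z0 = -19 - 24i
Step 2: z0^2 = (-19)^2 - (-24)^2 + 912i
Step 3: real part = 361 - 576 = -215

-215


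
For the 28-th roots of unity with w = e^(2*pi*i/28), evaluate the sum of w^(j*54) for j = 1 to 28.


Step 1: The sum sum_{j=1}^{n} w^(k*j) equals n if n | k, else 0.
Step 2: Here n = 28, k = 54
Step 3: Does n divide k? 28 | 54 -> False
Step 4: Sum = 0

0


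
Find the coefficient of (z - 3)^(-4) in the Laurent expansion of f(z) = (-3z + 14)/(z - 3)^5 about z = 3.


Step 1: Write the numerator in powers of (z - 3): -3z + 14 = -3(z - 3) + (-3*3 + 14) = -3(z - 3) + 5
Step 2: Divide by (z - 3)^5: f(z) = 5(z - 3)^(-5) - 3(z - 3)^(-4)
Step 3: This finite sum is the Laurent series of f about z = 3.
Step 4: Coefficient of (z - 3)^(-4) = coefficient of (z - 3) in the re-centred numerator = -3

-3


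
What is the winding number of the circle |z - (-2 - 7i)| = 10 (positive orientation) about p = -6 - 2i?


Step 1: Center c = (-2, -7), radius = 10
Step 2: |p - c|^2 = (-4)^2 + 5^2 = 41
Step 3: r^2 = 100
Step 4: |p-c| < r so winding number = 1

1


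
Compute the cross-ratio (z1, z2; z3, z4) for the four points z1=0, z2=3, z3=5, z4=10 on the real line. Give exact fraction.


Step 1: (z1-z3)(z2-z4) = (-5) * (-7) = 35
Step 2: (z1-z4)(z2-z3) = (-10) * (-2) = 20
Step 3: Cross-ratio = 35/20 = 7/4

7/4


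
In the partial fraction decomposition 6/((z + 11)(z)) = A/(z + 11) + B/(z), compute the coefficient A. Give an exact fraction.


Step 1: Multiply both sides by (z + 11) and set z = -11
Step 2: A = 6 / (-11 - 0)
Step 3: A = 6 / (-11)
Step 4: A = -6/11

-6/11


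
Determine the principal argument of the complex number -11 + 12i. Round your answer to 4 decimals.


Step 1: z = -11 + 12i
Step 2: arg(z) = atan2(12, -11)
Step 3: arg(z) = 2.3127

2.3127


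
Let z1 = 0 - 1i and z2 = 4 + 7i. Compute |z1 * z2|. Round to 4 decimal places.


Step 1: |z1| = sqrt(0^2 + (-1)^2) = sqrt(1)
Step 2: |z2| = sqrt(4^2 + 7^2) = sqrt(65)
Step 3: |z1*z2| = |z1|*|z2| = sqrt(1) * sqrt(65) = sqrt(1 * 65) = sqrt(65)
Step 4: = 8.0623

8.0623


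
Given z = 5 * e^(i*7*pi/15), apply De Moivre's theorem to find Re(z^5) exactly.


Step 1: By De Moivre's theorem, z^5 = 5^5 * e^(i*5*7*pi/15) = 3125 * (cos(7*pi/3) + i*sin(7*pi/3))
Step 2: |z|^5 = 5^5 = 3125
Step 3: Reduce the angle mod 2*pi: 7*pi/3 - 2*pi = pi/3
Step 4: cos(pi/3) = 1/2
Step 5: Re(z^5) = 3125 * 1/2 = 3125/2

3125/2


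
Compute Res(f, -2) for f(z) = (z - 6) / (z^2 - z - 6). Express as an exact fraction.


Step 1: Q(z) = z^2 - z - 6 = (z + 2)(z - 3)
Step 2: Q'(z) = 2z - 1
Step 3: Q'(-2) = -5, P(-2) = -8
Step 4: Res = P(-2)/Q'(-2) = -8/(-5) = 8/5

8/5


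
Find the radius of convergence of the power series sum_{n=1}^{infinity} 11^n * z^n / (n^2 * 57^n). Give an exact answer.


Step 1: General term a_n = 11^n / (n^2 * 57^n)
Step 2: By the root test, |a_n|^(1/n) = 11 / (n^(2/n) * 57) -> 11/57 as n -> infinity (since n^(2/n) -> 1)
Step 3: R = 1/lim|a_n|^(1/n) = 57/11

57/11


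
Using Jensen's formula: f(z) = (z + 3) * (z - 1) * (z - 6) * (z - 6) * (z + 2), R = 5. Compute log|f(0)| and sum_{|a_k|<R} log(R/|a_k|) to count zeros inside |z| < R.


Jensen's formula: (1/2pi)*integral log|f(Re^it)|dt = log|f(0)| + sum_{|a_k|<R} log(R/|a_k|)
Step 1: f(0) = 3 * (-1) * (-6) * (-6) * 2 = -216
Step 2: log|f(0)| = log|-3| + log|1| + log|6| + log|6| + log|-2| = 5.3753
Step 3: Zeros inside |z| < 5: -3, 1, -2
Step 4: Jensen sum = log(5/3) + log(5/1) + log(5/2) = 3.0366
Step 5: n(R) = number of terms in the Jensen sum = count of zeros inside |z| < 5 = 3

3


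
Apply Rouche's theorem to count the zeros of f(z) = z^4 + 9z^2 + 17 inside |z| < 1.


Step 1: On |z| = 1 the three terms have sizes |z^4| = 1^4 = 1, |9z^2| = 9*1^2 = 9, |17| = 17
Step 2: The dominant term is g(z) = 17; let h(z) = z^4 + 9z^2 so f = g + h
Step 3: On |z| = 1: |g| = 17 and |h| <= 1 + 9 = 10
Step 4: Since 17 > 10, |h| < |g| on |z| = 1, so by Rouche f has the same number of zeros as g inside |z| < 1
Step 5: g(z) = 17 is a nonzero constant with no zeros inside |z| < 1. Answer = 0

0


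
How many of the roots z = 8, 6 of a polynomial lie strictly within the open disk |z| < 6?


Step 1: Check each root:
  z = 8: |8| = 8 >= 6
  z = 6: |6| = 6 >= 6
Step 2: Count = 0

0


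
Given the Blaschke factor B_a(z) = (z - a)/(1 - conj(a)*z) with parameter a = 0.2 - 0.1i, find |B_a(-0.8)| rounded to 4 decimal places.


Step 1: Numerator z0 - a = -0.8 - (0.2 - 0.1i) = -1 + 0.1i
Step 2: Denominator 1 - conj(a)*z0 = 1 - (0.2 + 0.1i)*(-0.8) = 1.16 + 0.08i
Step 3: |z0 - a|^2 = (-1)^2 + 0.1^2 = 1.01; |1 - conj(a)*z0|^2 = 1.16^2 + 0.08^2 = 1.352
Step 4: |B_a(-0.8)| = sqrt(1.01 / 1.352) = sqrt(0.747041)
Step 5: = 0.8643

0.8643


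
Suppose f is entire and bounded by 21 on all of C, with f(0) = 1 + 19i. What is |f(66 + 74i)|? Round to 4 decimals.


Step 1: By Liouville's theorem, a bounded entire function is constant.
Step 2: f(z) = f(0) = 1 + 19i for all z.
Step 3: |f(w)| = |1 + 19i| = sqrt(1 + 361)
Step 4: = 19.0263

19.0263


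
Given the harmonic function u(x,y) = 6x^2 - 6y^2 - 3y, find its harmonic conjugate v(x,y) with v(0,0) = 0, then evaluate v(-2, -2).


Step 1: v_x = -u_y = 12y + 3
Step 2: v_y = u_x = 12x + 0
Step 3: v = 12xy + 3x + C
Step 4: v(0,0) = 0 => C = 0
Step 5: v(-2, -2) = 42

42


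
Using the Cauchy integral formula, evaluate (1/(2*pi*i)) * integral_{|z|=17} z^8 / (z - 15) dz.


Step 1: f(z) = z^8, a = 15 is inside |z| = 17
Step 2: By Cauchy integral formula: (1/(2pi*i)) * integral = f(a)
Step 3: f(15) = 15^8 = 2562890625

2562890625


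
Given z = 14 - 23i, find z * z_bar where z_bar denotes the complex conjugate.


Step 1: conj(z) = 14 + 23i
Step 2: z * conj(z) = 14^2 + (-23)^2
Step 3: = 196 + 529 = 725

725


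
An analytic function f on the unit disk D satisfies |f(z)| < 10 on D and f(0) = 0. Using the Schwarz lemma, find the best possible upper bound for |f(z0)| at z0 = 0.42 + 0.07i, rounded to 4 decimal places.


Step 1: g = f/10 maps D -> D with g(0) = 0, so by the Schwarz lemma |g(z)| <= |z|, i.e. |f(z)| <= 10|z|; this is sharp (f(z) = 10z).
Step 2: |z0|^2 = 0.42^2 + 0.07^2 = 0.1813
Step 3: |z0| = sqrt(0.1813) = 0.425793
Step 4: Best bound = 10 * |z0| = 10 * 0.425793 = 4.2579

4.2579


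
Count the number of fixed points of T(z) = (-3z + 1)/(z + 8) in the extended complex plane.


Step 1: Fixed points satisfy T(z) = z
Step 2: z^2 + 11z - 1 = 0
Step 3: Discriminant = 11^2 - 4*1*(-1) = 125
Step 4: Number of fixed points = 2

2


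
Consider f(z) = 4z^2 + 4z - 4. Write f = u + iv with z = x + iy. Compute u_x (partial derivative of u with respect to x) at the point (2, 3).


Step 1: f(z) = 4(x+iy)^2 + 4(x+iy) - 4
Step 2: u = 4(x^2 - y^2) + 4x - 4
Step 3: u_x = 8x + 4
Step 4: At (2, 3): u_x = 16 + 4 = 20

20


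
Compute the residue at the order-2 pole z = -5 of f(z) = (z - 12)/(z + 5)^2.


Step 1: Pole of order 2 at z = -5
Step 2: Res = lim d/dz [(z + 5)^2 * f(z)] as z -> -5
Step 3: (z + 5)^2 * f(z) = z - 12
Step 4: d/dz[z - 12] = 1

1


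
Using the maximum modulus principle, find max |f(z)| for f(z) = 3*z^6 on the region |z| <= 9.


Step 1: On |z| = 9, |f(z)| = 3 * |z|^6 = 3 * 9^6
Step 2: By maximum modulus principle, maximum is on boundary.
Step 3: Maximum = 3 * 531441 = 1594323

1594323


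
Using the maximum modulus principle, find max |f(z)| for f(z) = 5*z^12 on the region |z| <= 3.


Step 1: On |z| = 3, |f(z)| = 5 * |z|^12 = 5 * 3^12
Step 2: By maximum modulus principle, maximum is on boundary.
Step 3: Maximum = 5 * 531441 = 2657205

2657205


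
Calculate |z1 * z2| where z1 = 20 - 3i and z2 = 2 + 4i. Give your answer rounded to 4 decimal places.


Step 1: |z1| = sqrt(20^2 + (-3)^2) = sqrt(409)
Step 2: |z2| = sqrt(2^2 + 4^2) = sqrt(20)
Step 3: |z1*z2| = |z1|*|z2| = sqrt(409) * sqrt(20) = sqrt(409 * 20) = sqrt(8180)
Step 4: = 90.4434

90.4434


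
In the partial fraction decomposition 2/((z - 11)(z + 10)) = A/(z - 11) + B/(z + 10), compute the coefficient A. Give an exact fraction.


Step 1: Multiply both sides by (z - 11) and set z = 11
Step 2: A = 2 / (11 + 10)
Step 3: A = 2 / 21
Step 4: A = 2/21

2/21


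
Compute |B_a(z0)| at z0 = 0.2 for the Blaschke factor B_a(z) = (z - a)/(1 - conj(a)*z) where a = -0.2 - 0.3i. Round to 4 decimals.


Step 1: Numerator z0 - a = 0.2 - (-0.2 - 0.3i) = 0.4 + 0.3i
Step 2: Denominator 1 - conj(a)*z0 = 1 - (-0.2 + 0.3i)*0.2 = 1.04 - 0.06i
Step 3: |z0 - a|^2 = 0.4^2 + 0.3^2 = 0.25; |1 - conj(a)*z0|^2 = 1.04^2 + (-0.06)^2 = 1.0852
Step 4: |B_a(0.2)| = sqrt(0.25 / 1.0852) = sqrt(0.230372)
Step 5: = 0.48

0.48


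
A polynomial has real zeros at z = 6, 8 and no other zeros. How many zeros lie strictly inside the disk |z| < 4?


Step 1: Check each root:
  z = 6: |6| = 6 >= 4
  z = 8: |8| = 8 >= 4
Step 2: Count = 0

0


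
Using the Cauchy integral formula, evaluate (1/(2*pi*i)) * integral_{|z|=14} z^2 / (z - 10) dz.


Step 1: f(z) = z^2, a = 10 is inside |z| = 14
Step 2: By Cauchy integral formula: (1/(2pi*i)) * integral = f(a)
Step 3: f(10) = 10^2 = 100

100


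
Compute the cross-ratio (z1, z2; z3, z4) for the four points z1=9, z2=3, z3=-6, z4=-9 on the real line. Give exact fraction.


Step 1: (z1-z3)(z2-z4) = 15 * 12 = 180
Step 2: (z1-z4)(z2-z3) = 18 * 9 = 162
Step 3: Cross-ratio = 180/162 = 10/9

10/9


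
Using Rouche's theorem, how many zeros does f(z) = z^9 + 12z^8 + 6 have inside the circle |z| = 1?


Step 1: On |z| = 1 the three terms have sizes |z^9| = 1^9 = 1, |12z^8| = 12*1^8 = 12, |6| = 6
Step 2: The dominant term is g(z) = 12z^8; let h(z) = z^9 + 6 so f = g + h
Step 3: On |z| = 1: |g| = 12 and |h| <= 1 + 6 = 7
Step 4: Since 12 > 7, |h| < |g| on |z| = 1, so by Rouche f has the same number of zeros as g inside |z| < 1
Step 5: g(z) = 12z^8 has 8 zeros (at the origin, multiplicity 8) inside |z| < 1. Answer = 8

8


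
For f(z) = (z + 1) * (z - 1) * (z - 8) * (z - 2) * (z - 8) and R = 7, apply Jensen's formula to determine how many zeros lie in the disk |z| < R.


Jensen's formula: (1/2pi)*integral log|f(Re^it)|dt = log|f(0)| + sum_{|a_k|<R} log(R/|a_k|)
Step 1: f(0) = 1 * (-1) * (-8) * (-2) * (-8) = 128
Step 2: log|f(0)| = log|-1| + log|1| + log|8| + log|2| + log|8| = 4.852
Step 3: Zeros inside |z| < 7: -1, 1, 2
Step 4: Jensen sum = log(7/1) + log(7/1) + log(7/2) = 5.1446
Step 5: n(R) = number of terms in the Jensen sum = count of zeros inside |z| < 7 = 3

3


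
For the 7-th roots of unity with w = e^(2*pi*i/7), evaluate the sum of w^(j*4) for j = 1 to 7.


Step 1: The sum sum_{j=1}^{n} w^(k*j) equals n if n | k, else 0.
Step 2: Here n = 7, k = 4
Step 3: Does n divide k? 7 | 4 -> False
Step 4: Sum = 0

0


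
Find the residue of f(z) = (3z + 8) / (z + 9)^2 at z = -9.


Step 1: Pole of order 2 at z = -9
Step 2: Res = lim d/dz [(z + 9)^2 * f(z)] as z -> -9
Step 3: (z + 9)^2 * f(z) = 3z + 8
Step 4: d/dz[3z + 8] = 3

3


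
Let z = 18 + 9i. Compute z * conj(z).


Step 1: conj(z) = 18 - 9i
Step 2: z * conj(z) = 18^2 + 9^2
Step 3: = 324 + 81 = 405

405


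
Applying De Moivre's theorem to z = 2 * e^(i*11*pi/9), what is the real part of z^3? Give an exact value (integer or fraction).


Step 1: By De Moivre's theorem, z^3 = 2^3 * e^(i*3*11*pi/9) = 8 * (cos(11*pi/3) + i*sin(11*pi/3))
Step 2: |z|^3 = 2^3 = 8
Step 3: Reduce the angle mod 2*pi: 11*pi/3 - 2*pi = 5*pi/3
Step 4: cos(5*pi/3) = 1/2
Step 5: Re(z^3) = 8 * 1/2 = 4

4


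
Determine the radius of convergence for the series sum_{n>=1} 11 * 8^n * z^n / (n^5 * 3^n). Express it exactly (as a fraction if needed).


Step 1: General term a_n = 11 * 8^n / (n^5 * 3^n)
Step 2: By the root test, |a_n|^(1/n) = 11^(1/n) * 8 / (n^(5/n) * 3) -> 8/3 as n -> infinity (since 11^(1/n) -> 1 and n^(5/n) -> 1)
Step 3: R = 1/lim|a_n|^(1/n) = 3/8

3/8


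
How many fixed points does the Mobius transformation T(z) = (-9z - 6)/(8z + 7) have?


Step 1: Fixed points satisfy T(z) = z
Step 2: 8z^2 + 16z + 6 = 0
Step 3: Discriminant = 16^2 - 4*8*6 = 64
Step 4: Number of fixed points = 2

2


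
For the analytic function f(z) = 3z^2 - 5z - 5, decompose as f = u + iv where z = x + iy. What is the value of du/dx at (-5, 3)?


Step 1: f(z) = 3(x+iy)^2 - 5(x+iy) - 5
Step 2: u = 3(x^2 - y^2) - 5x - 5
Step 3: u_x = 6x - 5
Step 4: At (-5, 3): u_x = -30 - 5 = -35

-35


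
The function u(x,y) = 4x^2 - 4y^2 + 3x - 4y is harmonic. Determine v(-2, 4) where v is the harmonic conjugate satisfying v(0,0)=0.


Step 1: v_x = -u_y = 8y + 4
Step 2: v_y = u_x = 8x + 3
Step 3: v = 8xy + 4x + 3y + C
Step 4: v(0,0) = 0 => C = 0
Step 5: v(-2, 4) = -60

-60


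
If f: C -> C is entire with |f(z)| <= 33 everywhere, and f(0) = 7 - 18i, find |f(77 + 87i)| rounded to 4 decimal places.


Step 1: By Liouville's theorem, a bounded entire function is constant.
Step 2: f(z) = f(0) = 7 - 18i for all z.
Step 3: |f(w)| = |7 - 18i| = sqrt(49 + 324)
Step 4: = 19.3132

19.3132


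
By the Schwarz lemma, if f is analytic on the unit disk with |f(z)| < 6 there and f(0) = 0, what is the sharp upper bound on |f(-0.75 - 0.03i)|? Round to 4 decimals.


Step 1: g = f/6 maps D -> D with g(0) = 0, so by the Schwarz lemma |g(z)| <= |z|, i.e. |f(z)| <= 6|z|; this is sharp (f(z) = 6z).
Step 2: |z0|^2 = (-0.75)^2 + (-0.03)^2 = 0.5634
Step 3: |z0| = sqrt(0.5634) = 0.7506
Step 4: Best bound = 6 * |z0| = 6 * 0.7506 = 4.5036

4.5036


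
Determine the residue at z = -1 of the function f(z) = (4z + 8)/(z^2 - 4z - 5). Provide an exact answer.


Step 1: Q(z) = z^2 - 4z - 5 = (z + 1)(z - 5)
Step 2: Q'(z) = 2z - 4
Step 3: Q'(-1) = -6, P(-1) = 4
Step 4: Res = P(-1)/Q'(-1) = 4/(-6) = -2/3

-2/3


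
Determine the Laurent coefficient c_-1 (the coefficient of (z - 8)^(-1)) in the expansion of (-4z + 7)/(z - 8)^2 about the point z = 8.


Step 1: Write the numerator in powers of (z - 8): -4z + 7 = -4(z - 8) + (-4*8 + 7) = -4(z - 8) - 25
Step 2: Divide by (z - 8)^2: f(z) = -25(z - 8)^(-2) - 4(z - 8)^(-1)
Step 3: This finite sum is the Laurent series of f about z = 8.
Step 4: Coefficient of (z - 8)^(-1) = coefficient of (z - 8) in the re-centred numerator = -4

-4


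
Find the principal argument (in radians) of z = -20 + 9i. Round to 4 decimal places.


Step 1: z = -20 + 9i
Step 2: arg(z) = atan2(9, -20)
Step 3: arg(z) = 2.7187

2.7187


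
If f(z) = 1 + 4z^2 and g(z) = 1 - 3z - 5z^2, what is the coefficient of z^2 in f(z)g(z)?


Step 1: z^2 term in f*g comes from: (1)*(-5z^2) + (0)*(-3z) + (4z^2)*(1)
Step 2: = -5 + 0 + 4
Step 3: = -1

-1


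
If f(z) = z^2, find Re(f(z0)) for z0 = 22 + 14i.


Step 1: z0 = 22 + 14i
Step 2: z0^2 = 22^2 - 14^2 + 616i
Step 3: real part = 484 - 196 = 288

288


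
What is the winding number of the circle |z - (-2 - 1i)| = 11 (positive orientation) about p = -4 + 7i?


Step 1: Center c = (-2, -1), radius = 11
Step 2: |p - c|^2 = (-2)^2 + 8^2 = 68
Step 3: r^2 = 121
Step 4: |p-c| < r so winding number = 1

1


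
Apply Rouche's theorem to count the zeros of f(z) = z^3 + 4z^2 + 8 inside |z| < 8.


Step 1: On |z| = 8 the three terms have sizes |z^3| = 8^3 = 512, |4z^2| = 4*8^2 = 256, |8| = 8
Step 2: The dominant term is g(z) = z^3; let h(z) = 4z^2 + 8 so f = g + h
Step 3: On |z| = 8: |g| = 512 and |h| <= 256 + 8 = 264
Step 4: Since 512 > 264, |h| < |g| on |z| = 8, so by Rouche f has the same number of zeros as g inside |z| < 8
Step 5: g(z) = z^3 has 3 zeros (all at the origin) inside |z| < 8. Answer = 3

3


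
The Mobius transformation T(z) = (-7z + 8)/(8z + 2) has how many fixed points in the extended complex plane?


Step 1: Fixed points satisfy T(z) = z
Step 2: 8z^2 + 9z - 8 = 0
Step 3: Discriminant = 9^2 - 4*8*(-8) = 337
Step 4: Number of fixed points = 2

2


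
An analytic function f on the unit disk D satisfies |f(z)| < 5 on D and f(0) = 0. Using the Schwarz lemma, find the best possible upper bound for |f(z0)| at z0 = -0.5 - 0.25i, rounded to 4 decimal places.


Step 1: g = f/5 maps D -> D with g(0) = 0, so by the Schwarz lemma |g(z)| <= |z|, i.e. |f(z)| <= 5|z|; this is sharp (f(z) = 5z).
Step 2: |z0|^2 = (-0.5)^2 + (-0.25)^2 = 0.3125
Step 3: |z0| = sqrt(0.3125) = 0.559017
Step 4: Best bound = 5 * |z0| = 5 * 0.559017 = 2.7951

2.7951


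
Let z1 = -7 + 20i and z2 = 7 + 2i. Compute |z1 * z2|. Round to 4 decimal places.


Step 1: |z1| = sqrt((-7)^2 + 20^2) = sqrt(449)
Step 2: |z2| = sqrt(7^2 + 2^2) = sqrt(53)
Step 3: |z1*z2| = |z1|*|z2| = sqrt(449) * sqrt(53) = sqrt(449 * 53) = sqrt(23797)
Step 4: = 154.2628

154.2628


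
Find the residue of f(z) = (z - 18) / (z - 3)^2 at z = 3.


Step 1: Pole of order 2 at z = 3
Step 2: Res = lim d/dz [(z - 3)^2 * f(z)] as z -> 3
Step 3: (z - 3)^2 * f(z) = z - 18
Step 4: d/dz[z - 18] = 1

1


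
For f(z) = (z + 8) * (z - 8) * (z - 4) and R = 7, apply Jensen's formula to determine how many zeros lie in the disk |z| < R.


Jensen's formula: (1/2pi)*integral log|f(Re^it)|dt = log|f(0)| + sum_{|a_k|<R} log(R/|a_k|)
Step 1: f(0) = 8 * (-8) * (-4) = 256
Step 2: log|f(0)| = log|-8| + log|8| + log|4| = 5.5452
Step 3: Zeros inside |z| < 7: 4
Step 4: Jensen sum = log(7/4) = 0.5596
Step 5: n(R) = number of terms in the Jensen sum = count of zeros inside |z| < 7 = 1

1


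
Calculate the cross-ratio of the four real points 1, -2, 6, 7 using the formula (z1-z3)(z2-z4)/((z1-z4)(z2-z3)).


Step 1: (z1-z3)(z2-z4) = (-5) * (-9) = 45
Step 2: (z1-z4)(z2-z3) = (-6) * (-8) = 48
Step 3: Cross-ratio = 45/48 = 15/16

15/16


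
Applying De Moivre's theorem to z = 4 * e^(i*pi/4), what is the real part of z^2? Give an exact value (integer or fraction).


Step 1: By De Moivre's theorem, z^2 = 4^2 * e^(i*2*pi/4) = 16 * (cos(pi/2) + i*sin(pi/2))
Step 2: |z|^2 = 4^2 = 16
Step 3: The angle pi/2 already lies in [0, 2*pi)
Step 4: cos(pi/2) = 0
Step 5: Re(z^2) = 16 * 0 = 0

0


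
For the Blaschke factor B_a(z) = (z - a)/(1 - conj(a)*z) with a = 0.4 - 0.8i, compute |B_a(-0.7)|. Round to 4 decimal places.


Step 1: Numerator z0 - a = -0.7 - (0.4 - 0.8i) = -1.1 + 0.8i
Step 2: Denominator 1 - conj(a)*z0 = 1 - (0.4 + 0.8i)*(-0.7) = 1.28 + 0.56i
Step 3: |z0 - a|^2 = (-1.1)^2 + 0.8^2 = 1.85; |1 - conj(a)*z0|^2 = 1.28^2 + 0.56^2 = 1.952
Step 4: |B_a(-0.7)| = sqrt(1.85 / 1.952) = sqrt(0.947746)
Step 5: = 0.9735

0.9735


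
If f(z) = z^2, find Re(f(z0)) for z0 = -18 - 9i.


Step 1: z0 = -18 - 9i
Step 2: z0^2 = (-18)^2 - (-9)^2 + 324i
Step 3: real part = 324 - 81 = 243

243


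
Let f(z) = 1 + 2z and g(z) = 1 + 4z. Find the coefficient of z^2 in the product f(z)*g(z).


Step 1: z^2 term in f*g comes from: (1)*(0) + (2z)*(4z) + (0)*(1)
Step 2: = 0 + 8 + 0
Step 3: = 8

8


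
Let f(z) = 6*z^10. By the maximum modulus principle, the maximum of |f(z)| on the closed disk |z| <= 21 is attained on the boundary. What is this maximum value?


Step 1: On |z| = 21, |f(z)| = 6 * |z|^10 = 6 * 21^10
Step 2: By maximum modulus principle, maximum is on boundary.
Step 3: Maximum = 6 * 16679880978201 = 100079285869206

100079285869206


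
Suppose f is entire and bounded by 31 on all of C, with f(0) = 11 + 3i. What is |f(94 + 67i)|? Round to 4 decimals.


Step 1: By Liouville's theorem, a bounded entire function is constant.
Step 2: f(z) = f(0) = 11 + 3i for all z.
Step 3: |f(w)| = |11 + 3i| = sqrt(121 + 9)
Step 4: = 11.4018

11.4018


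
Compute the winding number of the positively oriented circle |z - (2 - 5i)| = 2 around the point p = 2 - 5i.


Step 1: Center c = (2, -5), radius = 2
Step 2: |p - c|^2 = 0^2 + 0^2 = 0
Step 3: r^2 = 4
Step 4: |p-c| < r so winding number = 1

1


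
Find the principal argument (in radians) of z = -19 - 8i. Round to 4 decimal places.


Step 1: z = -19 - 8i
Step 2: arg(z) = atan2(-8, -19)
Step 3: arg(z) = -2.7431

-2.7431


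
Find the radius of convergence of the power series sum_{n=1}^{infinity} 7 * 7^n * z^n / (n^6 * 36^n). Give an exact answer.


Step 1: General term a_n = 7 * 7^n / (n^6 * 36^n)
Step 2: By the root test, |a_n|^(1/n) = 7^(1/n) * 7 / (n^(6/n) * 36) -> 7/36 as n -> infinity (since 7^(1/n) -> 1 and n^(6/n) -> 1)
Step 3: R = 1/lim|a_n|^(1/n) = 36/7

36/7


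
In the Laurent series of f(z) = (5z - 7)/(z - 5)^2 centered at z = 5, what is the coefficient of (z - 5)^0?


Step 1: Write the numerator in powers of (z - 5): 5z - 7 = 5(z - 5) + (5*5 - 7) = 5(z - 5) + 18
Step 2: Divide by (z - 5)^2: f(z) = 18(z - 5)^(-2) + 5(z - 5)^(-1)
Step 3: This finite sum is the Laurent series of f about z = 5.
Step 4: Only the powers -2 and -1 appear, so the coefficient of (z - 5)^0 = 0

0


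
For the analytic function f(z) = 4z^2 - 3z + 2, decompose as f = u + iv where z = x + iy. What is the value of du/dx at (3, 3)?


Step 1: f(z) = 4(x+iy)^2 - 3(x+iy) + 2
Step 2: u = 4(x^2 - y^2) - 3x + 2
Step 3: u_x = 8x - 3
Step 4: At (3, 3): u_x = 24 - 3 = 21

21
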